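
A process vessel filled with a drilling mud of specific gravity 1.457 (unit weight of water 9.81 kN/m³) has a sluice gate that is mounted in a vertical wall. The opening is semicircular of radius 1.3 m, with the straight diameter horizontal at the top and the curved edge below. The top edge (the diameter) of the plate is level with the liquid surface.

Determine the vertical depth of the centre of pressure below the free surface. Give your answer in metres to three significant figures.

h_p = 0.766 m

γ = 1.457 × 9.81 = 14.29317 kN/m³.
The centroid of a semicircle lies 4r/(3π) = 0.551737 m from the diameter, here below the top edge, so the centroid depth is h_c = 0.551737 m.
A = πr²/2 = π × 1.3²/2 = 2.65465 m².
Resultant F = γ·h_c·A = 14.29317 × 0.551737 × 2.65465 = 20.9348 kN.
I_c = (π/8 − 8/(9π))·r⁴ = 0.109757 × 1.3⁴ = 0.313477 m⁴.
Centre of pressure: y_p = y_c + I_c/(y_c·A) = 0.551737 + 0.313477/(0.551737 × 2.65465) = 0.551737 + 0.214026 = 0.765763 m along the plane.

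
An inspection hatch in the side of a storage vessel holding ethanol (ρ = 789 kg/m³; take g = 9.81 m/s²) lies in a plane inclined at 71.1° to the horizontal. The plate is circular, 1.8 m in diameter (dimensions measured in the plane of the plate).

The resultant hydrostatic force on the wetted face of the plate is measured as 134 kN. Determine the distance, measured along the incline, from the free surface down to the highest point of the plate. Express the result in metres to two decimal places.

γ = ρg = 789 × 9.81 / 1000 = 7.74009 kN/m³.
A = π(0.9)² = 2.54469 m².
From F = γ·h_c·A, the centroid depth is h_c = 134/(7.74009 × 2.54469) = 6.80337 m.
Let θ = 71.1° be the plate's angle to the horizontal; measure y along the incline from where the plane meets the free surface. Vertical depth h = y·sinθ with sinθ = 0.946085.
Along the incline, y_c = h_c/sinθ = 6.80337/0.946085 = 7.19108 m.
The centroid is at the centre, 0.9 m below the top of the plate, so the highest point sits at y_top = 7.19108 − 0.9 = 6.29108 m along the incline.

y_top ≈ 6.29 m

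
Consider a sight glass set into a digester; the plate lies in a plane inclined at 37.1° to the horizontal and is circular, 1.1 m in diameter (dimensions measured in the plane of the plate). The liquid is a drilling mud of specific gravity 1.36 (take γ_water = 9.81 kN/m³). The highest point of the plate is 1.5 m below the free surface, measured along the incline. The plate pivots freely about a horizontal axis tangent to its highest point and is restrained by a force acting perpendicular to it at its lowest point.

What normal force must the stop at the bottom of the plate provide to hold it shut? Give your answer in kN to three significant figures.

γ = 1.36 × 9.81 = 13.3416 kN/m³.
Let θ = 37.1° be the plate's angle to the horizontal; measure y along the incline from where the plane meets the free surface. Vertical depth h = y·sinθ with sinθ = 0.603208.
The centroid is at the centre, 0.55 m below the top of the plate, so y_c = 1.5 + 0.55 = 2.05 m and h_c = 2.05 × 0.603208 = 1.23658 m.
A = π(0.55)² = 0.950332 m².
Resultant F = γ·h_c·A = 13.3416 × 1.23658 × 0.950332 = 15.6785 kN.
I_c = πr⁴/4 = π × 0.55⁴/4 = 0.0718688 m⁴.
Centre of pressure: y_p = y_c + I_c/(y_c·A) = 2.05 + 0.0718688/(2.05 × 0.950332) = 2.05 + 0.0368902 = 2.08689 m along the plane.
The resultant acts 0.55 + 0.0368902 = 0.58689 m (along the plate) below the hinge at the top edge, so the moment about the hinge is M = F × 0.58689 = 15.6785 × 0.58689 = 9.20155 kN·m.
A normal force at the bottom, 1.1 m from the hinge, must supply this moment: P = 9.20155/1.1 = 8.36505 kN.

P ≈ 8.37 kN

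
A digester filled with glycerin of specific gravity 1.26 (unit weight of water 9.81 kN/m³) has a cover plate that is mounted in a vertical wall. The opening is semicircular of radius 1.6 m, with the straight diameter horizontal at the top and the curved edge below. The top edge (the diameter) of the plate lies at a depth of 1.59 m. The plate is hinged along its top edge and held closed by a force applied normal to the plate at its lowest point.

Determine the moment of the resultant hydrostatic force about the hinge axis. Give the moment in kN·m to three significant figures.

γ = 1.26 × 9.81 = 12.3606 kN/m³.
The centroid of a semicircle lies 4r/(3π) = 0.679061 m from the diameter, here below the top edge, so the centroid depth is h_c = 1.59 + 0.679061 = 2.26906 m.
A = πr²/2 = π × 1.6²/2 = 4.02124 m².
Resultant F = γ·h_c·A = 12.3606 × 2.26906 × 4.02124 = 112.783 kN.
I_c = (π/8 − 8/(9π))·r⁴ = 0.109757 × 1.6⁴ = 0.719303 m⁴.
Centre of pressure: y_p = y_c + I_c/(y_c·A) = 2.26906 + 0.719303/(2.26906 × 4.02124) = 2.26906 + 0.0788326 = 2.34789 m along the plane.
The resultant acts 0.679061 + 0.0788326 = 0.757894 m (along the plate) below the hinge at the top edge, so the moment about the hinge is M = F × 0.757894 = 112.783 × 0.757894 = 85.4776 kN·m.

M ≈ 85.5 kN·m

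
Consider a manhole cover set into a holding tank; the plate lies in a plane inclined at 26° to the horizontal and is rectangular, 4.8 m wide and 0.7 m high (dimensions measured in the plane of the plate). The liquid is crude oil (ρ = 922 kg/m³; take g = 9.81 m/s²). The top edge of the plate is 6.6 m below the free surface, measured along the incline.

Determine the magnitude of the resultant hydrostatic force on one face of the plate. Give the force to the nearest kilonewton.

F ≈ 93 kN

γ = ρg = 922 × 9.81 / 1000 = 9.04482 kN/m³.
Let θ = 26° be the plate's angle to the horizontal; measure y along the incline from where the plane meets the free surface. Vertical depth h = y·sinθ with sinθ = 0.438371.
The centroid lies 0.7/2 = 0.35 m below the top edge, so y_c = 6.6 + 0.35 = 6.95 m and h_c = 6.95 × 0.438371 = 3.04668 m.
A = 4.8 × 0.7 = 3.36 m².
Resultant F = γ·h_c·A = 9.04482 × 3.04668 × 3.36 = 92.5904 kN.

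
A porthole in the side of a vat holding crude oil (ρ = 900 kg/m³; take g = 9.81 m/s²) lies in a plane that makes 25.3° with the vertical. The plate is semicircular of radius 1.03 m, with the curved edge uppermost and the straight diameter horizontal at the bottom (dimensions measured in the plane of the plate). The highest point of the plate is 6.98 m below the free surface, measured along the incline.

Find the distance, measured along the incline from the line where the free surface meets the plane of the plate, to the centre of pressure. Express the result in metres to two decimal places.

γ = ρg = 900 × 9.81 / 1000 = 8.829 kN/m³.
The plate makes 25.3° with the vertical, i.e. θ = 90° − 25.3° = 64.7° to the horizontal. Measuring y along the incline from the free-surface line, vertical depth h = y·sinθ with sinθ = 0.904083.
The centroid lies 4r/(3π) = 0.437146 m above the diameter, so r − 4r/(3π) = 1.03 − 0.437146 = 0.592854 m below the topmost point, so y_c = 6.98 + 0.592854 = 7.57285 m and h_c = 7.57285 × 0.904083 = 6.84648 m.
A = πr²/2 = π × 1.03²/2 = 1.66646 m².
Resultant F = γ·h_c·A = 8.829 × 6.84648 × 1.66646 = 100.733 kN.
I_c = (π/8 − 8/(9π))·r⁴ = 0.109757 × 1.03⁴ = 0.123532 m⁴.
Centre of pressure: y_p = y_c + I_c/(y_c·A) = 7.57285 + 0.123532/(7.57285 × 1.66646) = 7.57285 + 0.0097887 = 7.58264 m along the plane.

y_p = 7.58 m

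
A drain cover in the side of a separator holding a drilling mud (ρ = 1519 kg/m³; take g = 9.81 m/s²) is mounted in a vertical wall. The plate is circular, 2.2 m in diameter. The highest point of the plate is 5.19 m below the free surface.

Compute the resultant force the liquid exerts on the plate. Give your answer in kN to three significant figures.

γ = ρg = 1519 × 9.81 / 1000 = 14.90139 kN/m³.
The centroid is at the centre, 1.1 m below the top of the plate, so the centroid depth is h_c = 5.19 + 1.1 = 6.29 m.
A = π(1.1)² = 3.80133 m².
Resultant F = γ·h_c·A = 14.90139 × 6.29 × 3.80133 = 356.298 kN.

F ≈ 356 kN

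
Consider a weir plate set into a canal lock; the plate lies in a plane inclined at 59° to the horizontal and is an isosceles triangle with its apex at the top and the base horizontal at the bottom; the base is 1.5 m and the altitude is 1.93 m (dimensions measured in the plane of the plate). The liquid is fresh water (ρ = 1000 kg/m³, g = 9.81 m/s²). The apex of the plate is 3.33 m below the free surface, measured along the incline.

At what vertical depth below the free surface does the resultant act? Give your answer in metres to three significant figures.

h_p = 4.00 m

γ = ρg = 1000 × 9.81 = 9810 N/m³ = 9.81 kN/m³.
Let θ = 59° be the plate's angle to the horizontal; measure y along the incline from where the plane meets the free surface. Vertical depth h = y·sinθ with sinθ = 0.857167.
With the apex up, the centroid sits 2h/3 = 2 × 1.93/3 = 1.28667 m below the apex, so y_c = 3.33 + 1.28667 = 4.61667 m and h_c = 4.61667 × 0.857167 = 3.95726 m.
A = ½ × 1.5 × 1.93 = 1.4475 m².
Resultant F = γ·h_c·A = 9.81 × 3.95726 × 1.4475 = 56.193 kN.
I_c = b·h³/36 = 1.5 × 1.93³/36 = 0.299544 m⁴.
Centre of pressure: y_p = y_c + I_c/(y_c·A) = 4.61667 + 0.299544/(4.61667 × 1.4475) = 4.61667 + 0.0448243 = 4.66149 m along the plane.
Vertically, h_p = y_p·sinθ = 4.66149 × 0.857167 = 3.99568 m.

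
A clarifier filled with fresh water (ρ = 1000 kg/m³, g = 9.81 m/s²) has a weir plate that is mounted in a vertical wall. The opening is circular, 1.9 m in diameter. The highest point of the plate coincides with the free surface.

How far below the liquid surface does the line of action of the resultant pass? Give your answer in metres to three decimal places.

γ = ρg = 1000 × 9.81 = 9810 N/m³ = 9.81 kN/m³.
The centroid is at the centre, 0.95 m below the top of the plate, so the centroid depth is h_c = 0.95 m.
A = π(0.95)² = 2.83529 m².
Resultant F = γ·h_c·A = 9.81 × 0.95 × 2.83529 = 26.4235 kN.
I_c = πr⁴/4 = π × 0.95⁴/4 = 0.639712 m⁴.
Centre of pressure: y_p = y_c + I_c/(y_c·A) = 0.95 + 0.639712/(0.95 × 2.83529) = 0.95 + 0.2375 = 1.1875 m along the plane.

h_p = 1.188 m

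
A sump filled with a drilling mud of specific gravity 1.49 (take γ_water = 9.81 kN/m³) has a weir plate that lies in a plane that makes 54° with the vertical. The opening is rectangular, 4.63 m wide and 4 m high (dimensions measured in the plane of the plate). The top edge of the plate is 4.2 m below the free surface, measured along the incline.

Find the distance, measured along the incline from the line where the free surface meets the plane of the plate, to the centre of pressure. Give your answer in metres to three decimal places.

γ = 1.49 × 9.81 = 14.6169 kN/m³.
The plate makes 54° with the vertical, i.e. θ = 90° − 54° = 36° to the horizontal. Measuring y along the incline from the free-surface line, vertical depth h = y·sinθ with sinθ = 0.587785.
The centroid lies 4/2 = 2 m below the top edge, so y_c = 4.2 + 2 = 6.2 m and h_c = 6.2 × 0.587785 = 3.64427 m.
A = 4.63 × 4 = 18.52 m².
Resultant F = γ·h_c·A = 14.6169 × 3.64427 × 18.52 = 986.522 kN.
I_c = b·h³/12 = 4.63 × 4³/12 = 24.6933 m⁴.
Centre of pressure: y_p = y_c + I_c/(y_c·A) = 6.2 + 24.6933/(6.2 × 18.52) = 6.2 + 0.215053 = 6.41505 m along the plane.

y_p = 6.415 m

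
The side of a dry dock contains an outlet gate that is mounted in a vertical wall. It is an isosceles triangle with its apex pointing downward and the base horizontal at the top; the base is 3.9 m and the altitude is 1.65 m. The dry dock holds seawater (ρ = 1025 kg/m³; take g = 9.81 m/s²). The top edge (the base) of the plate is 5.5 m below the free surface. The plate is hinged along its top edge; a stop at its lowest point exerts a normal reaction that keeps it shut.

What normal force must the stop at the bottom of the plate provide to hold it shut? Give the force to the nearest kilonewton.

γ = ρg = 1025 × 9.81 / 1000 = 10.05525 kN/m³.
With the apex down, the centroid sits h/3 = 1.65/3 = 0.55 m below the base (the top edge), so the centroid depth is h_c = 5.5 + 0.55 = 6.05 m.
A = ½ × 3.9 × 1.65 = 3.2175 m².
Resultant F = γ·h_c·A = 10.05525 × 6.05 × 3.2175 = 195.734 kN.
I_c = b·h³/36 = 3.9 × 1.65³/36 = 0.486647 m⁴.
Centre of pressure: y_p = y_c + I_c/(y_c·A) = 6.05 + 0.486647/(6.05 × 3.2175) = 6.05 + 0.025 = 6.075 m along the plane.
The resultant acts 0.55 + 0.025 = 0.575 m (along the plate) below the hinge at the top edge, so the moment about the hinge is M = F × 0.575 = 195.734 × 0.575 = 112.547 kN·m.
A normal force at the bottom, 1.65 m from the hinge, must supply this moment: P = 112.547/1.65 = 68.2103 kN.

P ≈ 68 kN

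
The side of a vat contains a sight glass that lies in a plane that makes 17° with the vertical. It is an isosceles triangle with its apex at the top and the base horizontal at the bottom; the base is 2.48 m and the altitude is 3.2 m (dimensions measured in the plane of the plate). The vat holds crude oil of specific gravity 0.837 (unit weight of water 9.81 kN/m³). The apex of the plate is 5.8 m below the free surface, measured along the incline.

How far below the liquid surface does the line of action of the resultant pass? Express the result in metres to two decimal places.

h_p = 7.66 m

γ = 0.837 × 9.81 = 8.21097 kN/m³.
The plate makes 17° with the vertical, i.e. θ = 90° − 17° = 73° to the horizontal. Measuring y along the incline from the free-surface line, vertical depth h = y·sinθ with sinθ = 0.956305.
With the apex up, the centroid sits 2h/3 = 2 × 3.2/3 = 2.13333 m below the apex, so y_c = 5.8 + 2.13333 = 7.93333 m and h_c = 7.93333 × 0.956305 = 7.58668 m.
A = ½ × 2.48 × 3.2 = 3.968 m².
Resultant F = γ·h_c·A = 8.21097 × 7.58668 × 3.968 = 247.183 kN.
I_c = b·h³/36 = 2.48 × 3.2³/36 = 2.25735 m⁴.
Centre of pressure: y_p = y_c + I_c/(y_c·A) = 7.93333 + 2.25735/(7.93333 × 3.968) = 7.93333 + 0.0717087 = 8.00504 m along the plane.
Vertically, h_p = y_p·sinθ = 8.00504 × 0.956305 = 7.65526 m.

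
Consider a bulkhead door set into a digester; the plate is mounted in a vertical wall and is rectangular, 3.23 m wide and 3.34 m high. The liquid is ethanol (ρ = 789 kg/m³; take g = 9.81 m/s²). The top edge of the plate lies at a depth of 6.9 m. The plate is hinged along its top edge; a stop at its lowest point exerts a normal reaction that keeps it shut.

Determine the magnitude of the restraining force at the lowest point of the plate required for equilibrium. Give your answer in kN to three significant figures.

γ = ρg = 789 × 9.81 / 1000 = 7.74009 kN/m³.
The centroid lies 3.34/2 = 1.67 m below the top edge, so the centroid depth is h_c = 6.9 + 1.67 = 8.57 m.
A = 3.23 × 3.34 = 10.7882 m².
Resultant F = γ·h_c·A = 7.74009 × 8.57 × 10.7882 = 715.609 kN.
I_c = b·h³/12 = 3.23 × 3.34³/12 = 10.0291 m⁴.
Centre of pressure: y_p = y_c + I_c/(y_c·A) = 8.57 + 10.0291/(8.57 × 10.7882) = 8.57 + 0.108476 = 8.67848 m along the plane.
The resultant acts 1.67 + 0.108476 = 1.77848 m (along the plate) below the hinge at the top edge, so the moment about the hinge is M = F × 1.77848 = 715.609 × 1.77848 = 1272.7 kN·m.
A normal force at the bottom, 3.34 m from the hinge, must supply this moment: P = 1272.7/3.34 = 381.048 kN.

P ≈ 381 kN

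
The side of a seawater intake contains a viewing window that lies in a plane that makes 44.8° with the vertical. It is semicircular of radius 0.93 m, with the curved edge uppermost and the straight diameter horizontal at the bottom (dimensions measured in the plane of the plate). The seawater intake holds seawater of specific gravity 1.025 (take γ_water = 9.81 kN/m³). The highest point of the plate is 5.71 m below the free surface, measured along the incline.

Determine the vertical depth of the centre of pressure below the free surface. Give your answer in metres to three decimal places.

h_p = 4.438 m

γ = 1.025 × 9.81 = 10.05525 kN/m³.
The plate makes 44.8° with the vertical, i.e. θ = 90° − 44.8° = 45.2° to the horizontal. Measuring y along the incline from the free-surface line, vertical depth h = y·sinθ with sinθ = 0.709571.
The centroid lies 4r/(3π) = 0.394704 m above the diameter, so r − 4r/(3π) = 0.93 − 0.394704 = 0.535296 m below the topmost point, so y_c = 5.71 + 0.535296 = 6.2453 m and h_c = 6.2453 × 0.709571 = 4.43148 m.
A = πr²/2 = π × 0.93²/2 = 1.35858 m².
Resultant F = γ·h_c·A = 10.05525 × 4.43148 × 1.35858 = 60.5378 kN.
I_c = (π/8 − 8/(9π))·r⁴ = 0.109757 × 0.93⁴ = 0.0821039 m⁴.
Centre of pressure: y_p = y_c + I_c/(y_c·A) = 6.2453 + 0.0821039/(6.2453 × 1.35858) = 6.2453 + 0.00967666 = 6.25498 m along the plane.
Vertically, h_p = y_p·sinθ = 6.25498 × 0.709571 = 4.43835 m.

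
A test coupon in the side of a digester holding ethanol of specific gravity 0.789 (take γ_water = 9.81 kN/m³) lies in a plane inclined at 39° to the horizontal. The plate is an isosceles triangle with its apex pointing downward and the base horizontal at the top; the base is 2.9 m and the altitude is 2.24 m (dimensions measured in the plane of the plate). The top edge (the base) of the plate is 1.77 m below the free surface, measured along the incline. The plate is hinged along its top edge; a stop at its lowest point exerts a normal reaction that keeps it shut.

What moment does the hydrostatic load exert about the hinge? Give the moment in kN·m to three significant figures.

γ = 0.789 × 9.81 = 7.74009 kN/m³.
Let θ = 39° be the plate's angle to the horizontal; measure y along the incline from where the plane meets the free surface. Vertical depth h = y·sinθ with sinθ = 0.629320.
With the apex down, the centroid sits h/3 = 2.24/3 = 0.746667 m below the base (the top edge), so y_c = 1.77 + 0.746667 = 2.51667 m and h_c = 2.51667 × 0.629320 = 1.58379 m.
A = ½ × 2.9 × 2.24 = 3.248 m².
Resultant F = γ·h_c·A = 7.74009 × 1.58379 × 3.248 = 39.8162 kN.
I_c = b·h³/36 = 2.9 × 2.24³/36 = 0.905398 m⁴.
Centre of pressure: y_p = y_c + I_c/(y_c·A) = 2.51667 + 0.905398/(2.51667 × 3.248) = 2.51667 + 0.110764 = 2.62743 m along the plane.
The resultant acts 0.746667 + 0.110764 = 0.857431 m (along the plate) below the hinge at the top edge, so the moment about the hinge is M = F × 0.857431 = 39.8162 × 0.857431 = 34.1396 kN·m.

M ≈ 34.1 kN·m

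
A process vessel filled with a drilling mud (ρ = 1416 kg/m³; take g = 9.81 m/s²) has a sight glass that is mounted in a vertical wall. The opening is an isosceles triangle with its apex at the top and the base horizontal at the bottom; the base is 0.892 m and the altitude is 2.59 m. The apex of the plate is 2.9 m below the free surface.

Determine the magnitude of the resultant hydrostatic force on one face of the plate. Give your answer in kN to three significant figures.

γ = ρg = 1416 × 9.81 / 1000 = 13.89096 kN/m³.
With the apex up, the centroid sits 2h/3 = 2 × 2.59/3 = 1.72667 m below the apex, so the centroid depth is h_c = 2.9 + 1.72667 = 4.62667 m.
A = ½ × 0.892 × 2.59 = 1.15514 m².
Resultant F = γ·h_c·A = 13.89096 × 4.62667 × 1.15514 = 74.2396 kN.

F ≈ 74.2 kN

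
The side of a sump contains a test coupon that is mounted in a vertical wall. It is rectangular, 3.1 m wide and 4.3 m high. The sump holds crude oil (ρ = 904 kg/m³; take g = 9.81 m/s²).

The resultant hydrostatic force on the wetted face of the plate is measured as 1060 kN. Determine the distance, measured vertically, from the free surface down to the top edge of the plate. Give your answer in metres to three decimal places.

γ = ρg = 904 × 9.81 / 1000 = 8.86824 kN/m³.
A = 3.1 × 4.3 = 13.33 m².
From F = γ·h_c·A, the centroid depth is h_c = 1060/(8.86824 × 13.33) = 8.96682 m.
The centroid lies 4.3/2 = 2.15 m below the top edge, so the top edge sits at h_top = 8.96682 − 2.15 = 6.81682 m below the surface.

d_top ≈ 6.817 m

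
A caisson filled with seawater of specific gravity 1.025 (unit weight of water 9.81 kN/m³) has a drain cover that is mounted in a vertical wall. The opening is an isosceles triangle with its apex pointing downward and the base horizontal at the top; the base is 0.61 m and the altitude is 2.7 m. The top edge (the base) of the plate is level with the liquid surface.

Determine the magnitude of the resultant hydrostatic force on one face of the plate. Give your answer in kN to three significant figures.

F ≈ 7.45 kN

γ = 1.025 × 9.81 = 10.05525 kN/m³.
With the apex down, the centroid sits h/3 = 2.7/3 = 0.9 m below the base (the top edge), so the centroid depth is h_c = 0.9 m.
A = ½ × 0.61 × 2.7 = 0.8235 m².
Resultant F = γ·h_c·A = 10.05525 × 0.9 × 0.8235 = 7.45245 kN.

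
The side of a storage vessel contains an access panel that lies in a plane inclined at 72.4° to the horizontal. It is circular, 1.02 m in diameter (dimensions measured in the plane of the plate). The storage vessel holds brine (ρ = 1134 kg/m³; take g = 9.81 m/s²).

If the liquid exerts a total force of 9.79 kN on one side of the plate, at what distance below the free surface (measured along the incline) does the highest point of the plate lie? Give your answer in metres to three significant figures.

γ = ρg = 1134 × 9.81 / 1000 = 11.12454 kN/m³.
A = π(0.51)² = 0.817128 m².
From F = γ·h_c·A, the centroid depth is h_c = 9.79/(11.12454 × 0.817128) = 1.07699 m.
Let θ = 72.4° be the plate's angle to the horizontal; measure y along the incline from where the plane meets the free surface. Vertical depth h = y·sinθ with sinθ = 0.953191.
Along the incline, y_c = h_c/sinθ = 1.07699/0.953191 = 1.12988 m.
The centroid is at the centre, 0.51 m below the top of the plate, so the highest point sits at y_top = 1.12988 − 0.51 = 0.61988 m along the incline.

y_top ≈ 0.620 m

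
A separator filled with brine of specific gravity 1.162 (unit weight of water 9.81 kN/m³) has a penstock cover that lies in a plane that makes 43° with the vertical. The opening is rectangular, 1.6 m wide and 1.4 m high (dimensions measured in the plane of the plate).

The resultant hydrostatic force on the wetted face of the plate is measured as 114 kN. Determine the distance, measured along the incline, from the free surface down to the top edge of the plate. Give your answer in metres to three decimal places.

γ = 1.162 × 9.81 = 11.39922 kN/m³.
A = 1.6 × 1.4 = 2.24 m².
From F = γ·h_c·A, the centroid depth is h_c = 114/(11.39922 × 2.24) = 4.46459 m.
The plate makes 43° with the vertical, i.e. θ = 90° − 43° = 47° to the horizontal. Measuring y along the incline from the free-surface line, vertical depth h = y·sinθ with sinθ = 0.731354.
Along the incline, y_c = h_c/sinθ = 4.46459/0.731354 = 6.10455 m.
The centroid lies 1.4/2 = 0.7 m below the top edge, so the top edge sits at y_top = 6.10455 − 0.7 = 5.40455 m along the incline.

y_top ≈ 5.405 m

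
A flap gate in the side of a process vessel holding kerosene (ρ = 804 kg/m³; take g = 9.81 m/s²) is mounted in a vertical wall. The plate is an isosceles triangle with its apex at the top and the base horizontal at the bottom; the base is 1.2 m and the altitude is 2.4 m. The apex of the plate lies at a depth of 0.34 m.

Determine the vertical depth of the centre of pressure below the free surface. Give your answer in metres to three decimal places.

γ = ρg = 804 × 9.81 / 1000 = 7.88724 kN/m³.
With the apex up, the centroid sits 2h/3 = 2 × 2.4/3 = 1.6 m below the apex, so the centroid depth is h_c = 0.34 + 1.6 = 1.94 m.
A = ½ × 1.2 × 2.4 = 1.44 m².
Resultant F = γ·h_c·A = 7.88724 × 1.94 × 1.44 = 22.0338 kN.
I_c = b·h³/36 = 1.2 × 2.4³/36 = 0.4608 m⁴.
Centre of pressure: y_p = y_c + I_c/(y_c·A) = 1.94 + 0.4608/(1.94 × 1.44) = 1.94 + 0.164948 = 2.10495 m along the plane.

h_p = 2.105 m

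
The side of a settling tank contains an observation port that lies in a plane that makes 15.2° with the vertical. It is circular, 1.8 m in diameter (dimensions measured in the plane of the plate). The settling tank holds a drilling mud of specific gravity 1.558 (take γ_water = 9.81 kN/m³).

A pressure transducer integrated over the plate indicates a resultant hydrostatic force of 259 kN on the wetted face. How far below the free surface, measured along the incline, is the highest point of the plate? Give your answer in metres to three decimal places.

γ = 1.558 × 9.81 = 15.28398 kN/m³.
A = π(0.9)² = 2.54469 m².
From F = γ·h_c·A, the centroid depth is h_c = 259/(15.28398 × 2.54469) = 6.6593 m.
The plate makes 15.2° with the vertical, i.e. θ = 90° − 15.2° = 74.8° to the horizontal. Measuring y along the incline from the free-surface line, vertical depth h = y·sinθ with sinθ = 0.965016.
Along the incline, y_c = h_c/sinθ = 6.6593/0.965016 = 6.90071 m.
The centroid is at the centre, 0.9 m below the top of the plate, so the highest point sits at y_top = 6.90071 − 0.9 = 6.00071 m along the incline.

y_top ≈ 6.001 m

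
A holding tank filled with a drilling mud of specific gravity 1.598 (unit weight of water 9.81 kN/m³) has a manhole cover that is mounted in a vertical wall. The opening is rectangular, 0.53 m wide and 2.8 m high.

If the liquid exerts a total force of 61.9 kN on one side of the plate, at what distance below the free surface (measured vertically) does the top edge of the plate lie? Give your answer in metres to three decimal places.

γ = 1.598 × 9.81 = 15.67638 kN/m³.
A = 0.53 × 2.8 = 1.484 m².
From F = γ·h_c·A, the centroid depth is h_c = 61.9/(15.67638 × 1.484) = 2.66079 m.
The centroid lies 2.8/2 = 1.4 m below the top edge, so the top edge sits at h_top = 2.66079 − 1.4 = 1.26079 m below the surface.

d_top ≈ 1.261 m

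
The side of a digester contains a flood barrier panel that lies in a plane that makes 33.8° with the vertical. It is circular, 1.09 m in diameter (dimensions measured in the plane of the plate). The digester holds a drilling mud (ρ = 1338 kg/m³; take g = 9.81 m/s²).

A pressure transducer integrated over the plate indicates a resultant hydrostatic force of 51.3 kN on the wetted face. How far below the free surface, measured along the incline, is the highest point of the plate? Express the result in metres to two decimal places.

y_top ≈ 4.50 m

γ = ρg = 1338 × 9.81 / 1000 = 13.12578 kN/m³.
A = π(0.545)² = 0.933132 m².
From F = γ·h_c·A, the centroid depth is h_c = 51.3/(13.12578 × 0.933132) = 4.18841 m.
The plate makes 33.8° with the vertical, i.e. θ = 90° − 33.8° = 56.2° to the horizontal. Measuring y along the incline from the free-surface line, vertical depth h = y·sinθ with sinθ = 0.830984.
Along the incline, y_c = h_c/sinθ = 4.18841/0.830984 = 5.0403 m.
The centroid is at the centre, 0.545 m below the top of the plate, so the highest point sits at y_top = 5.0403 − 0.545 = 4.4953 m along the incline.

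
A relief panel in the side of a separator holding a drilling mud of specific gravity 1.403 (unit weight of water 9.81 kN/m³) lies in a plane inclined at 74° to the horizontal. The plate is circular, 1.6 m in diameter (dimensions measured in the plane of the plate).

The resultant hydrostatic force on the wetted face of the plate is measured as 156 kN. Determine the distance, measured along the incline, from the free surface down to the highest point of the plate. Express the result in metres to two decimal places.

γ = 1.403 × 9.81 = 13.76343 kN/m³.
A = π(0.8)² = 2.01062 m².
From F = γ·h_c·A, the centroid depth is h_c = 156/(13.76343 × 2.01062) = 5.63726 m.
Let θ = 74° be the plate's angle to the horizontal; measure y along the incline from where the plane meets the free surface. Vertical depth h = y·sinθ with sinθ = 0.961262.
Along the incline, y_c = h_c/sinθ = 5.63726/0.961262 = 5.86444 m.
The centroid is at the centre, 0.8 m below the top of the plate, so the highest point sits at y_top = 5.86444 − 0.8 = 5.06444 m along the incline.

y_top ≈ 5.06 m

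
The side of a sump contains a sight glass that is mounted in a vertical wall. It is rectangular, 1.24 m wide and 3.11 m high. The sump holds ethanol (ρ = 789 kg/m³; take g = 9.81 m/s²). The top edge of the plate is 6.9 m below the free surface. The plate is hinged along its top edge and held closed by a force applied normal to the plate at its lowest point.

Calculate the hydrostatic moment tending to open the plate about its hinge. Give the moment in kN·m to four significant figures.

M ≈ 416.5 kN·m

γ = ρg = 789 × 9.81 / 1000 = 7.74009 kN/m³.
The centroid lies 3.11/2 = 1.555 m below the top edge, so the centroid depth is h_c = 6.9 + 1.555 = 8.455 m.
A = 1.24 × 3.11 = 3.8564 m².
Resultant F = γ·h_c·A = 7.74009 × 8.455 × 3.8564 = 252.372 kN.
I_c = b·h³/12 = 1.24 × 3.11³/12 = 3.10829 m⁴.
Centre of pressure: y_p = y_c + I_c/(y_c·A) = 8.455 + 3.10829/(8.455 × 3.8564) = 8.455 + 0.0953292 = 8.55033 m along the plane.
The resultant acts 1.555 + 0.0953292 = 1.65033 m (along the plate) below the hinge at the top edge, so the moment about the hinge is M = F × 1.65033 = 252.372 × 1.65033 = 416.497 kN·m.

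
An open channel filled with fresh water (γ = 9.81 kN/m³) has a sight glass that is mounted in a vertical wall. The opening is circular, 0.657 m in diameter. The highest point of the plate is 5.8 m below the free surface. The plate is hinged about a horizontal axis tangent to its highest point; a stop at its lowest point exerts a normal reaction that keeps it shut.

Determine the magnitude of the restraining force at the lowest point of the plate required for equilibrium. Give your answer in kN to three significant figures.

P ≈ 10.3 kN

γ = 9.81 kN/m³.
The centroid is at the centre, 0.3285 m below the top of the plate, so the centroid depth is h_c = 5.8 + 0.3285 = 6.1285 m.
A = π(0.3285)² = 0.339016 m².
Resultant F = γ·h_c·A = 9.81 × 6.1285 × 0.339016 = 20.3818 kN.
I_c = πr⁴/4 = π × 0.3285⁴/4 = 0.009146 m⁴.
Centre of pressure: y_p = y_c + I_c/(y_c·A) = 6.1285 + 0.009146/(6.1285 × 0.339016) = 6.1285 + 0.00440207 = 6.1329 m along the plane.
The resultant acts 0.3285 + 0.00440207 = 0.332902 m (along the plate) below the hinge at the top edge, so the moment about the hinge is M = F × 0.332902 = 20.3818 × 0.332902 = 6.78514 kN·m.
A normal force at the bottom, 0.657 m from the hinge, must supply this moment: P = 6.78514/0.657 = 10.3275 kN.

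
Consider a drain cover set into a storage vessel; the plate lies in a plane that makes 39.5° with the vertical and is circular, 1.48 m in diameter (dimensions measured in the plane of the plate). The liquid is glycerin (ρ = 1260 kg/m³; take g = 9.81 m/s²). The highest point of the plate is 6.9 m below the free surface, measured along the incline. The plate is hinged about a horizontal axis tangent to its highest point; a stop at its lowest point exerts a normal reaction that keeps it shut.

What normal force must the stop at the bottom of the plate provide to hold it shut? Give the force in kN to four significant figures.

P ≈ 64.20 kN

γ = ρg = 1260 × 9.81 / 1000 = 12.3606 kN/m³.
The plate makes 39.5° with the vertical, i.e. θ = 90° − 39.5° = 50.5° to the horizontal. Measuring y along the incline from the free-surface line, vertical depth h = y·sinθ with sinθ = 0.771625.
The centroid is at the centre, 0.74 m below the top of the plate, so y_c = 6.9 + 0.74 = 7.64 m and h_c = 7.64 × 0.771625 = 5.89521 m.
A = π(0.74)² = 1.72034 m².
Resultant F = γ·h_c·A = 12.3606 × 5.89521 × 1.72034 = 125.358 kN.
I_c = πr⁴/4 = π × 0.74⁴/4 = 0.235514 m⁴.
Centre of pressure: y_p = y_c + I_c/(y_c·A) = 7.64 + 0.235514/(7.64 × 1.72034) = 7.64 + 0.0179188 = 7.65792 m along the plane.
The resultant acts 0.74 + 0.0179188 = 0.757919 m (along the plate) below the hinge at the top edge, so the moment about the hinge is M = F × 0.757919 = 125.358 × 0.757919 = 95.0112 kN·m.
A normal force at the bottom, 1.48 m from the hinge, must supply this moment: P = 95.0112/1.48 = 64.1968 kN.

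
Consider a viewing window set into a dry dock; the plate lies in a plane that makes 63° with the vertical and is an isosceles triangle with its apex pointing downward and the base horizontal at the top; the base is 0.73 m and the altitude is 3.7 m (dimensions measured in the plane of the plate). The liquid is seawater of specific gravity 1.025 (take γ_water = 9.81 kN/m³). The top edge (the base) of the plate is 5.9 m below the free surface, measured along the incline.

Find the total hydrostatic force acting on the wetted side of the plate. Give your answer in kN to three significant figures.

γ = 1.025 × 9.81 = 10.05525 kN/m³.
The plate makes 63° with the vertical, i.e. θ = 90° − 63° = 27° to the horizontal. Measuring y along the incline from the free-surface line, vertical depth h = y·sinθ with sinθ = 0.453990.
With the apex down, the centroid sits h/3 = 3.7/3 = 1.23333 m below the base (the top edge), so y_c = 5.9 + 1.23333 = 7.13333 m and h_c = 7.13333 × 0.453990 = 3.23846 m.
A = ½ × 0.73 × 3.7 = 1.3505 m².
Resultant F = γ·h_c·A = 10.05525 × 3.23846 × 1.3505 = 43.977 kN.

F ≈ 44.0 kN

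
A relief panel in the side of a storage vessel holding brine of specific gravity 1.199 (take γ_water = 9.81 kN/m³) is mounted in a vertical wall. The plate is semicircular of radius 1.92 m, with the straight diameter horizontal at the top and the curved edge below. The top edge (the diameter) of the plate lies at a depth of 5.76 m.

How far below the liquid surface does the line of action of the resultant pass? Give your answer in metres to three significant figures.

γ = 1.199 × 9.81 = 11.76219 kN/m³.
The centroid of a semicircle lies 4r/(3π) = 0.814873 m from the diameter, here below the top edge, so the centroid depth is h_c = 5.76 + 0.814873 = 6.57487 m.
A = πr²/2 = π × 1.92²/2 = 5.79058 m².
Resultant F = γ·h_c·A = 11.76219 × 6.57487 × 5.79058 = 447.814 kN.
I_c = (π/8 − 8/(9π))·r⁴ = 0.109757 × 1.92⁴ = 1.49155 m⁴.
Centre of pressure: y_p = y_c + I_c/(y_c·A) = 6.57487 + 1.49155/(6.57487 × 5.79058) = 6.57487 + 0.0391768 = 6.61405 m along the plane.

h_p = 6.61 m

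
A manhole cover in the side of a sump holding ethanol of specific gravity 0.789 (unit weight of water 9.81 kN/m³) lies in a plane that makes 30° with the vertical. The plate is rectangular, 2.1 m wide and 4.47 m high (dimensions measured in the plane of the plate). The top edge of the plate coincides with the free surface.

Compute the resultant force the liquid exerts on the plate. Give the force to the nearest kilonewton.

F ≈ 141 kN

γ = 0.789 × 9.81 = 7.74009 kN/m³.
The plate makes 30° with the vertical, i.e. θ = 90° − 30° = 60° to the horizontal. Measuring y along the incline from the free-surface line, vertical depth h = y·sinθ with sinθ = 0.866025.
The centroid lies 4.47/2 = 2.235 m below the top edge, so y_c = 2.235 m and h_c = 2.235 × 0.866025 = 1.93557 m.
A = 2.1 × 4.47 = 9.387 m².
Resultant F = γ·h_c·A = 7.74009 × 1.93557 × 9.387 = 140.631 kN.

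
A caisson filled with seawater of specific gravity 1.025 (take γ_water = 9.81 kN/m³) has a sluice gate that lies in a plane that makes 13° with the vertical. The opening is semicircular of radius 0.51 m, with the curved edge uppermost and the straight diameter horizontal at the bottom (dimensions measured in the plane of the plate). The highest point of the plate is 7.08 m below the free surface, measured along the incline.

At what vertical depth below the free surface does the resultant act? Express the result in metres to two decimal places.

γ = 1.025 × 9.81 = 10.05525 kN/m³.
The plate makes 13° with the vertical, i.e. θ = 90° − 13° = 77° to the horizontal. Measuring y along the incline from the free-surface line, vertical depth h = y·sinθ with sinθ = 0.974370.
The centroid lies 4r/(3π) = 0.216451 m above the diameter, so r − 4r/(3π) = 0.51 − 0.216451 = 0.293549 m below the topmost point, so y_c = 7.08 + 0.293549 = 7.37355 m and h_c = 7.37355 × 0.974370 = 7.18457 m.
A = πr²/2 = π × 0.51²/2 = 0.408564 m².
Resultant F = γ·h_c·A = 10.05525 × 7.18457 × 0.408564 = 29.5157 kN.
I_c = (π/8 − 8/(9π))·r⁴ = 0.109757 × 0.51⁴ = 0.00742528 m⁴.
Centre of pressure: y_p = y_c + I_c/(y_c·A) = 7.37355 + 0.00742528/(7.37355 × 0.408564) = 7.37355 + 0.00246477 = 7.37601 m along the plane.
Vertically, h_p = y_p·sinθ = 7.37601 × 0.974370 = 7.18696 m.

h_p = 7.19 m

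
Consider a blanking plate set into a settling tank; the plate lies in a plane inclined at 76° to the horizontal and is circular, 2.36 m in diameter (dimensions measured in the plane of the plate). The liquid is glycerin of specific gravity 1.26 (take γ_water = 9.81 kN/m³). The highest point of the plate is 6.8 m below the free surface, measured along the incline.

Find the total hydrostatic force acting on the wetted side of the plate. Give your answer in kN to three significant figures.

F ≈ 419 kN

γ = 1.26 × 9.81 = 12.3606 kN/m³.
Let θ = 76° be the plate's angle to the horizontal; measure y along the incline from where the plane meets the free surface. Vertical depth h = y·sinθ with sinθ = 0.970296.
The centroid is at the centre, 1.18 m below the top of the plate, so y_c = 6.8 + 1.18 = 7.98 m and h_c = 7.98 × 0.970296 = 7.74296 m.
A = π(1.18)² = 4.37435 m².
Resultant F = γ·h_c·A = 12.3606 × 7.74296 × 4.37435 = 418.659 kN.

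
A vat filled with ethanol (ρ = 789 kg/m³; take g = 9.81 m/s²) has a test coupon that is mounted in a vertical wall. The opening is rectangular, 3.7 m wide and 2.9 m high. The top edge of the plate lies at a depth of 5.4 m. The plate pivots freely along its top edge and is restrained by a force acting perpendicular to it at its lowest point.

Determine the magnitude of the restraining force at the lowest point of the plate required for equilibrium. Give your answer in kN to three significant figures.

γ = ρg = 789 × 9.81 / 1000 = 7.74009 kN/m³.
The centroid lies 2.9/2 = 1.45 m below the top edge, so the centroid depth is h_c = 5.4 + 1.45 = 6.85 m.
A = 3.7 × 2.9 = 10.73 m².
Resultant F = γ·h_c·A = 7.74009 × 6.85 × 10.73 = 568.9 kN.
I_c = b·h³/12 = 3.7 × 2.9³/12 = 7.51994 m⁴.
Centre of pressure: y_p = y_c + I_c/(y_c·A) = 6.85 + 7.51994/(6.85 × 10.73) = 6.85 + 0.102311 = 6.95231 m along the plane.
The resultant acts 1.45 + 0.102311 = 1.55231 m (along the plate) below the hinge at the top edge, so the moment about the hinge is M = F × 1.55231 = 568.9 × 1.55231 = 883.109 kN·m.
A normal force at the bottom, 2.9 m from the hinge, must supply this moment: P = 883.109/2.9 = 304.52 kN.

P ≈ 305 kN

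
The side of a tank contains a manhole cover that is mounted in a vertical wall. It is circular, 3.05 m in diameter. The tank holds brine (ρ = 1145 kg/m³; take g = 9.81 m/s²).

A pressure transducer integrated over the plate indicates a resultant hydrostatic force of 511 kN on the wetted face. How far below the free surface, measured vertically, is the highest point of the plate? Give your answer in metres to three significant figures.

d_top ≈ 4.70 m

γ = ρg = 1145 × 9.81 / 1000 = 11.23245 kN/m³.
A = π(1.525)² = 7.30617 m².
From F = γ·h_c·A, the centroid depth is h_c = 511/(11.23245 × 7.30617) = 6.22668 m.
The centroid is at the centre, 1.525 m below the top of the plate, so the highest point sits at h_top = 6.22668 − 1.525 = 4.70168 m below the surface.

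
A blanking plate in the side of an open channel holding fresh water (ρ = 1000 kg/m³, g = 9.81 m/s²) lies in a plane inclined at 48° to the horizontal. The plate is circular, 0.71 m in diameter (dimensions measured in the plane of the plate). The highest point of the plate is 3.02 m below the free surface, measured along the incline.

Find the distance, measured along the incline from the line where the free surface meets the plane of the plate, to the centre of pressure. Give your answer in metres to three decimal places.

γ = ρg = 1000 × 9.81 = 9810 N/m³ = 9.81 kN/m³.
Let θ = 48° be the plate's angle to the horizontal; measure y along the incline from where the plane meets the free surface. Vertical depth h = y·sinθ with sinθ = 0.743145.
The centroid is at the centre, 0.355 m below the top of the plate, so y_c = 3.02 + 0.355 = 3.375 m and h_c = 3.375 × 0.743145 = 2.50811 m.
A = π(0.355)² = 0.395919 m².
Resultant F = γ·h_c·A = 9.81 × 2.50811 × 0.395919 = 9.74141 kN.
I_c = πr⁴/4 = π × 0.355⁴/4 = 0.0124739 m⁴.
Centre of pressure: y_p = y_c + I_c/(y_c·A) = 3.375 + 0.0124739/(3.375 × 0.395919) = 3.375 + 0.00933517 = 3.38434 m along the plane.

y_p = 3.384 m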